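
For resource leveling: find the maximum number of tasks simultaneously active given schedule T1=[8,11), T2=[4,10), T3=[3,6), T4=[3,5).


Check each time point for overlaps:
  t=4: 3 tasks active (T2, T3, T4)
Max concurrent = 3


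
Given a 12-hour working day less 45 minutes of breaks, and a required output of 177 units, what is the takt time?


Available = 12×60 - 45 = 675 min
Takt time = 675 / 177
= 3.81 min/unit


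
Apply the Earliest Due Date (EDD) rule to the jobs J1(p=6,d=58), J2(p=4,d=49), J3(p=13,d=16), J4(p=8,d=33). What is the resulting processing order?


EDD: sort by earliest due date
  J3: d=16, p=13
  J4: d=33, p=8
  J2: d=49, p=4
  J1: d=58, p=6
Order: J3 → J4 → J2 → J1


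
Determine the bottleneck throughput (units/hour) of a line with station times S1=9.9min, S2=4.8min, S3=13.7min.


Bottleneck = longest station time
Station times: [9.9, 4.8, 13.7]
Max = 13.7 min
Rate = 60 / 13.7
= 4.38 units/hour (bottleneck: 13.7min)


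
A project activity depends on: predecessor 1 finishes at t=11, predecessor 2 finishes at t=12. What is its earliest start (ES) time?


ES = max of all predecessor completion times
Predecessors: [11, 12]
ES = max(11, 12)
= 12


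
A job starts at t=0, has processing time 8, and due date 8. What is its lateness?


Completion = 0 + 8 = 8
Lateness = C - d = 8 - 8
= 0


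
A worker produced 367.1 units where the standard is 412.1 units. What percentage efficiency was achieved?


Efficiency = (actual / standard) × 100
= (367.1 / 412.1) × 100
= 89.1%


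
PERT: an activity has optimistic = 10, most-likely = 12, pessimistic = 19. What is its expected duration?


te = (o + 4m + p) / 6
= (10 + 4×12 + 19) / 6
= (10 + 48 + 19) / 6
= 77 / 6
= 12.83


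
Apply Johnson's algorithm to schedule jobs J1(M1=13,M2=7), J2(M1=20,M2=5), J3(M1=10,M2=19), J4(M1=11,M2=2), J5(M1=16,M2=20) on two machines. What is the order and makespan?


Johnson's rule:
Group 1 (M1≤M2, sort by M1): ['J3', 'J5']
Group 2 (M1>M2, sort desc M2): ['J1', 'J2', 'J4']
Sequence: J3 → J5 → J1 → J2 → J4
Makespan calculation:
  J3: M1 done=10, M2 done=29
  J5: M1 done=26, M2 done=49
  J1: M1 done=39, M2 done=56
  J2: M1 done=59, M2 done=64
  J4: M1 done=70, M2 done=72
= Sequence: J3 → J5 → J1 → J2 → J4, Makespan: 72


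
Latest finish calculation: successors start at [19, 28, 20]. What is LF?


LF = min of all successor start times
Successors start at: [19, 28, 20]
LF = min(19, 28, 20)
= 19


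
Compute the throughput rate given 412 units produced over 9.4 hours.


Throughput = units / time
= 412 / 9.4
= 43.8 units/hour


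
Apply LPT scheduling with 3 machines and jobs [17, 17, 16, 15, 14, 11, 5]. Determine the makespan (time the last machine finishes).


Jobs (LPT sorted): [17, 17, 16, 15, 14, 11, 5]
Machines: 3
  J=17 → Machine 1 (load: 0+17=17)
  J=17 → Machine 2 (load: 0+17=17)
  J=16 → Machine 3 (load: 0+16=16)
  J=15 → Machine 3 (load: 16+15=31)
  J=14 → Machine 1 (load: 17+14=31)
  J=11 → Machine 2 (load: 17+11=28)
  J=5 → Machine 2 (load: 28+5=33)
Machine loads: [31, 33, 31]
Makespan = max = 33 time units


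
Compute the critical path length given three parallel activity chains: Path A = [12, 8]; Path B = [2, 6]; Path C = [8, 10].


Path A: 12 + 8 = 20
Path B: 2 + 6 = 8
Path C: 8 + 10 = 18
Critical path = longest = max(20, 8, 18)
= 20 (Path A)


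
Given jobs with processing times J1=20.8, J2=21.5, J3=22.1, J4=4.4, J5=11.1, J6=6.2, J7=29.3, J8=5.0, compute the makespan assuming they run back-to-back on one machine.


Sequential makespan: sum all processing times
= 20.8 + 21.5 + 22.1 + 4.4 + 11.1 + 6.2 + 29.3 + 5.0
= 120.4 time units


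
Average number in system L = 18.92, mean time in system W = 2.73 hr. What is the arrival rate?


Little's law: L = λW → λ = L / W
= 18.92 / 2.73
= 6.93 per hour


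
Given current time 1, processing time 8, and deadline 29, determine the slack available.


Slack = due - current_time - processing
= 29 - 1 - 8
= 20


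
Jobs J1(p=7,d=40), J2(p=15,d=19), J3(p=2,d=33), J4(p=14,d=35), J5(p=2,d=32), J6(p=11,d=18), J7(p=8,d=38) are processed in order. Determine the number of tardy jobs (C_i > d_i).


Completion vs due date:
  J1: C=7, d=40 → on time
  J2: C=22, d=19 → TARDY
  J3: C=24, d=33 → on time
  J4: C=38, d=35 → TARDY
  J5: C=40, d=32 → TARDY
  J6: C=51, d=18 → TARDY
  J7: C=59, d=38 → TARDY
Tardy jobs: J2, J4, J5, J6, J7
Count = 5


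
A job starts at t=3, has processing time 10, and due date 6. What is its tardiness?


Completion = start + processing = 3 + 10 = 13
Tardiness = max(0, C - d) = max(0, 13 - 6)
= max(0, 7)
= 7


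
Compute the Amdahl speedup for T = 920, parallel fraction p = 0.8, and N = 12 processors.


Amdahl's law: T_p = T × ((1-p) + p/N)
= 920 × ((1-0.8) + 0.8/12)
= 920 × (0.20 + 0.0667)
= 920 × 0.2667
= 245.33
Speedup = 920/245.33
= 3.75×


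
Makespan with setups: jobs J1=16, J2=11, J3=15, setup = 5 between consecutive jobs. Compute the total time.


Makespan = Σ processing + (n-1) × setup
= (16 + 11 + 15) + (3-1)×5
= 42 + 10
= 52 time units


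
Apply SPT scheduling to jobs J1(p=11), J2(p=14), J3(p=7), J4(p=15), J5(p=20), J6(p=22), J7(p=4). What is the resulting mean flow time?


SPT order: J7 → J3 → J1 → J2 → J4 → J5 → J6
Completion times:
  J7: C=4
  J3: C=11
  J1: C=22
  J2: C=36
  J4: C=51
  J5: C=71
  J6: C=93
Sum = 288, n = 7
Mean flow = 288/7
= 41.14


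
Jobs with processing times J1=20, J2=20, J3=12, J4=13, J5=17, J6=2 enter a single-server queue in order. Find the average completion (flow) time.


Completion times:
  J1: completes at 20
  J2: completes at 40
  J3: completes at 52
  J4: completes at 65
  J5: completes at 82
  J6: completes at 84
Sum = 343
Average = 343/6
= 57.17


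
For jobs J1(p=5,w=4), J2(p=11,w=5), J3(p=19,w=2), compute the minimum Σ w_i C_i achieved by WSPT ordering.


WSPT order (by p/w): J1 → J2 → J3
  J1: C=5, w·C=4×5=20
  J2: C=16, w·C=5×16=80
  J3: C=35, w·C=2×35=70
Σ w·C = 170
= 170


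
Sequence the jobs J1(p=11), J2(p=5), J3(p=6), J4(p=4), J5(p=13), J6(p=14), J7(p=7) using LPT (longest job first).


LPT: sort by longest processing time first
  J6: p=14
  J5: p=13
  J1: p=11
  J7: p=7
  J3: p=6
  J2: p=5
  J4: p=4
Order: J6 → J5 → J1 → J7 → J3 → J2 → J4


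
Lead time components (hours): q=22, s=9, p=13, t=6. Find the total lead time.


Lead time = queue + setup + processing + transit
= 22 + 9 + 13 + 6
= 50 hours


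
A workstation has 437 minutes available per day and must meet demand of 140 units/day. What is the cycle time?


Cycle time = available time / demand
= 437 / 140
= 3.12 min/unit


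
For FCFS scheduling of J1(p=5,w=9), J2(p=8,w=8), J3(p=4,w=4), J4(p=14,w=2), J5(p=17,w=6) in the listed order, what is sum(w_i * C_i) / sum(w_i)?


Completion times:
  J1: C=5, w×C=9×5=45
  J2: C=13, w×C=8×13=104
  J3: C=17, w×C=4×17=68
  J4: C=31, w×C=2×31=62
  J5: C=48, w×C=6×48=288
Sum w×C = 567
Sum w = 29
Weighted avg = 567/29
= 19.55


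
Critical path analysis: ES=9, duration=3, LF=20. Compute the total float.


EF = ES + duration = 9 + 3 = 12
LS = LF - duration = 20 - 3 = 17
Total Float = LF - EF = 20 - 12
(or LS - ES = 17 - 9)
= 8


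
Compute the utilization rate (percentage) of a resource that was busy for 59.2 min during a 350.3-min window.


Utilization = busy / total × 100
= 59.2 / 350.3 × 100
= 16.9%


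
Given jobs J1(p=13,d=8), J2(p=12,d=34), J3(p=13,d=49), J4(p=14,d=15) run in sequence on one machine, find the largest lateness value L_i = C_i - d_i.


Lateness per job (L = C - d):
  J1: C=13, d=8, L=5
  J2: C=25, d=34, L=-9
  J3: C=38, d=49, L=-11
  J4: C=52, d=15, L=37
Lmax = max(5, -9, -11, 37)
= 37


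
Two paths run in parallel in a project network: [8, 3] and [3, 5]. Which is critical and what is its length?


Path A: 8 + 3 = 11
Path B: 3 + 5 = 8
Critical path = longest = max(11, 8)
= 11 (Path A)


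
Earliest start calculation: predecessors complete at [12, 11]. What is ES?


ES = max of all predecessor completion times
Predecessors: [12, 11]
ES = max(12, 11)
= 12


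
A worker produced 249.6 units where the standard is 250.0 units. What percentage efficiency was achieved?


Efficiency = (actual / standard) × 100
= (249.6 / 250.0) × 100
= 99.8%


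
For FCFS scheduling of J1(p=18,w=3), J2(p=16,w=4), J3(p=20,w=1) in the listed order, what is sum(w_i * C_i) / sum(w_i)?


Completion times:
  J1: C=18, w×C=3×18=54
  J2: C=34, w×C=4×34=136
  J3: C=54, w×C=1×54=54
Sum w×C = 244
Sum w = 8
Weighted avg = 244/8
= 30.50


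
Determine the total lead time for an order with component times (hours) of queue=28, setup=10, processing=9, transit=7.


Lead time = queue + setup + processing + transit
= 28 + 10 + 9 + 7
= 54 hours


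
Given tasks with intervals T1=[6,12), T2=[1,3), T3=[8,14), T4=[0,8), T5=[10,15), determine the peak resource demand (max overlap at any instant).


Check each time point for overlaps:
  t=10: 3 tasks active (T1, T3, T5)
Max concurrent = 3


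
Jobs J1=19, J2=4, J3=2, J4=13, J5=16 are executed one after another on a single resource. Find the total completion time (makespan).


Sequential makespan: sum all processing times
= 19 + 4 + 2 + 13 + 16
= 54 time units


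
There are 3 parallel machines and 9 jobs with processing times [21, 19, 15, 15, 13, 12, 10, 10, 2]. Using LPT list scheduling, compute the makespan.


Jobs (LPT sorted): [21, 19, 15, 15, 13, 12, 10, 10, 2]
Machines: 3
  J=21 → Machine 1 (load: 0+21=21)
  J=19 → Machine 2 (load: 0+19=19)
  J=15 → Machine 3 (load: 0+15=15)
  J=15 → Machine 3 (load: 15+15=30)
  J=13 → Machine 2 (load: 19+13=32)
  J=12 → Machine 1 (load: 21+12=33)
  J=10 → Machine 3 (load: 30+10=40)
  J=10 → Machine 2 (load: 32+10=42)
  J=2 → Machine 1 (load: 33+2=35)
Machine loads: [35, 42, 40]
Makespan = max = 42 time units


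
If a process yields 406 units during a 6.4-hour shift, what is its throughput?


Throughput = units / time
= 406 / 6.4
= 63.4 units/hour


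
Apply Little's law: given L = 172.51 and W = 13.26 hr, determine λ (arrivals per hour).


Little's law: L = λW → λ = L / W
= 172.51 / 13.26
= 13.01 per hour


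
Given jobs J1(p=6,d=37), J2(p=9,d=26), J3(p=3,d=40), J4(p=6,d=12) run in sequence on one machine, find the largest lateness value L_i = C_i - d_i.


Lateness per job (L = C - d):
  J1: C=6, d=37, L=-31
  J2: C=15, d=26, L=-11
  J3: C=18, d=40, L=-22
  J4: C=24, d=12, L=12
Lmax = max(-31, -11, -22, 12)
= 12


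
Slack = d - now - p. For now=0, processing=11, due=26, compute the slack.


Slack = due - current_time - processing
= 26 - 0 - 11
= 15


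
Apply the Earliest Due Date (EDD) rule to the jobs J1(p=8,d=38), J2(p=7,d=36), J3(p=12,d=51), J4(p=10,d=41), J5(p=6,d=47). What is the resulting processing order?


EDD: sort by earliest due date
  J2: d=36, p=7
  J1: d=38, p=8
  J4: d=41, p=10
  J5: d=47, p=6
  J3: d=51, p=12
Order: J2 → J1 → J4 → J5 → J3


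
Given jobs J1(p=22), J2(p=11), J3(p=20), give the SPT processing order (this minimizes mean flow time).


SPT: sort by shortest processing time
  J2: p=11
  J3: p=20
  J1: p=22
Order: J2 → J3 → J1


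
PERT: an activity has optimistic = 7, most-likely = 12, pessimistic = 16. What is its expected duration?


te = (o + 4m + p) / 6
= (7 + 4×12 + 16) / 6
= (7 + 48 + 16) / 6
= 71 / 6
= 11.83


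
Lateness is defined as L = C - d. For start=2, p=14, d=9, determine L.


Completion = 2 + 14 = 16
Lateness = C - d = 16 - 9
= 7


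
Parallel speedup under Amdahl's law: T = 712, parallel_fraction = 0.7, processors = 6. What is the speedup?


Amdahl's law: T_p = T × ((1-p) + p/N)
= 712 × ((1-0.7) + 0.7/6)
= 712 × (0.30 + 0.1167)
= 712 × 0.4167
= 296.67
Speedup = 712/296.67
= 2.40×


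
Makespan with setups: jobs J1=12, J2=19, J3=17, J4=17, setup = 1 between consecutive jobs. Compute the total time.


Makespan = Σ processing + (n-1) × setup
= (12 + 19 + 17 + 17) + (4-1)×1
= 65 + 3
= 68 time units


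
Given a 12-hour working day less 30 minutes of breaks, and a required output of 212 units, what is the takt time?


Available = 12×60 - 30 = 690 min
Takt time = 690 / 212
= 3.25 min/unit


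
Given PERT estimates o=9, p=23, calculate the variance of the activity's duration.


σ² = ((p - o) / 6)² = (p - o)² / 36
= (23 - 9)² / 36
= 14² / 36
= 196 / 36
= 5.4444


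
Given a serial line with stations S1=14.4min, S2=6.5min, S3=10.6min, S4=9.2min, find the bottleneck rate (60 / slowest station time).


Bottleneck = longest station time
Station times: [14.4, 6.5, 10.6, 9.2]
Max = 14.4 min
Rate = 60 / 14.4
= 4.17 units/hour (bottleneck: 14.4min)


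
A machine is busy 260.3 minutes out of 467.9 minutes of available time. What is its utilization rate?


Utilization = busy / total × 100
= 260.3 / 467.9 × 100
= 55.6%


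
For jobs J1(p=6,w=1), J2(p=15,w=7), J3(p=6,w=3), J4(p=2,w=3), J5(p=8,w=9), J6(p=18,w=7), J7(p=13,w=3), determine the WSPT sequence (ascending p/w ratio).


WSPT (Smith's rule): sort by p/w ascending
  J4: p/w = 2/3 = 0.667
  J5: p/w = 8/9 = 0.889
  J3: p/w = 6/3 = 2.000
  J2: p/w = 15/7 = 2.143
  J6: p/w = 18/7 = 2.571
  J7: p/w = 13/3 = 4.333
  J1: p/w = 6/1 = 6.000
Order: J4 → J5 → J3 → J2 → J6 → J7 → J1


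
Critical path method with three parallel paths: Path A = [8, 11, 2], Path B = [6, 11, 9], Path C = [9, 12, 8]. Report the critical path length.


Path A: 8 + 11 + 2 = 21
Path B: 6 + 11 + 9 = 26
Path C: 9 + 12 + 8 = 29
Critical path = longest = max(21, 26, 29)
= 29 (Path C)


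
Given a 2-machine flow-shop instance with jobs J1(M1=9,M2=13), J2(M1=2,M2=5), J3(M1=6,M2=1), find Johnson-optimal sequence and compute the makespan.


Johnson's rule:
Group 1 (M1≤M2, sort by M1): ['J2', 'J1']
Group 2 (M1>M2, sort desc M2): ['J3']
Sequence: J2 → J1 → J3
Makespan calculation:
  J2: M1 done=2, M2 done=7
  J1: M1 done=11, M2 done=24
  J3: M1 done=17, M2 done=25
= Sequence: J2 → J1 → J3, Makespan: 25


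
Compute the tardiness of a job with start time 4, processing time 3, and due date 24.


Completion = start + processing = 4 + 3 = 7
Tardiness = max(0, C - d) = max(0, 7 - 24)
= max(0, -17)
= 0


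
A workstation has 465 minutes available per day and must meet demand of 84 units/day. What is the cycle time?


Cycle time = available time / demand
= 465 / 84
= 5.54 min/unit


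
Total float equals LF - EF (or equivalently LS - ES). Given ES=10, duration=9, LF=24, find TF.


EF = ES + duration = 10 + 9 = 19
LS = LF - duration = 24 - 9 = 15
Total Float = LF - EF = 24 - 19
(or LS - ES = 15 - 10)
= 5


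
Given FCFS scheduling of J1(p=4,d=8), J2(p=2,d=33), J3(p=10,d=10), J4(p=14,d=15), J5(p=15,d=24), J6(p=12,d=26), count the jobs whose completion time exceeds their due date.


Completion vs due date:
  J1: C=4, d=8 → on time
  J2: C=6, d=33 → on time
  J3: C=16, d=10 → TARDY
  J4: C=30, d=15 → TARDY
  J5: C=45, d=24 → TARDY
  J6: C=57, d=26 → TARDY
Tardy jobs: J3, J4, J5, J6
Count = 4


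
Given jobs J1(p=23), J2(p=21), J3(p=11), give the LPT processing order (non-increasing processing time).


LPT: sort by longest processing time first
  J1: p=23
  J2: p=21
  J3: p=11
Order: J1 → J2 → J3


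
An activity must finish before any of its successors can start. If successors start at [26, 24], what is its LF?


LF = min of all successor start times
Successors start at: [26, 24]
LF = min(26, 24)
= 24


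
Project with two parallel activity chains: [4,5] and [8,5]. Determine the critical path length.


Path A: 4 + 5 = 9
Path B: 8 + 5 = 13
Critical path = longest = max(9, 13)
= 13 (Path B)


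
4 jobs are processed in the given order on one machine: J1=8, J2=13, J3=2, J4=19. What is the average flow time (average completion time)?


Completion times:
  J1: completes at 8
  J2: completes at 21
  J3: completes at 23
  J4: completes at 42
Sum = 94
Average = 94/4
= 23.50


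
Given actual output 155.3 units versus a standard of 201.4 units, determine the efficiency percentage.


Efficiency = (actual / standard) × 100
= (155.3 / 201.4) × 100
= 77.1%


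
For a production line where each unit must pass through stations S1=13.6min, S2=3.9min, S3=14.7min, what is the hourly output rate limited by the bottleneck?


Bottleneck = longest station time
Station times: [13.6, 3.9, 14.7]
Max = 14.7 min
Rate = 60 / 14.7
= 4.08 units/hour (bottleneck: 14.7min)


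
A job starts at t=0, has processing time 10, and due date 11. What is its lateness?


Completion = 0 + 10 = 10
Lateness = C - d = 10 - 11
= -1


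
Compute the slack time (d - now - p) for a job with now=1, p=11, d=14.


Slack = due - current_time - processing
= 14 - 1 - 11
= 2


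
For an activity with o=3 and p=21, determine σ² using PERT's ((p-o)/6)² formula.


σ² = ((p - o) / 6)² = (p - o)² / 36
= (21 - 3)² / 36
= 18² / 36
= 324 / 36
= 9.0000


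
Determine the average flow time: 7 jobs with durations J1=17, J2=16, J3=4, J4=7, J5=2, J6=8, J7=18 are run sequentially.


Completion times:
  J1: completes at 17
  J2: completes at 33
  J3: completes at 37
  J4: completes at 44
  J5: completes at 46
  J6: completes at 54
  J7: completes at 72
Sum = 303
Average = 303/7
= 43.29


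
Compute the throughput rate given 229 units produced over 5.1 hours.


Throughput = units / time
= 229 / 5.1
= 44.9 units/hour


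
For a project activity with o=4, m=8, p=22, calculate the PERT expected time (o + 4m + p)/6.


te = (o + 4m + p) / 6
= (4 + 4×8 + 22) / 6
= (4 + 32 + 22) / 6
= 58 / 6
= 9.67


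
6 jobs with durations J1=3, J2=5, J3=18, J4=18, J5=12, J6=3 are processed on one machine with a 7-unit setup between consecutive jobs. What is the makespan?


Makespan = Σ processing + (n-1) × setup
= (3 + 5 + 18 + 18 + 12 + 3) + (6-1)×7
= 59 + 35
= 94 time units


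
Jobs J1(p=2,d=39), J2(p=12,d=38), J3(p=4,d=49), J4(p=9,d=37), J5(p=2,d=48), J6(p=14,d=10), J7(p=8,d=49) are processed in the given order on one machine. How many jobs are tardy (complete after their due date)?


Completion vs due date:
  J1: C=2, d=39 → on time
  J2: C=14, d=38 → on time
  J3: C=18, d=49 → on time
  J4: C=27, d=37 → on time
  J5: C=29, d=48 → on time
  J6: C=43, d=10 → TARDY
  J7: C=51, d=49 → TARDY
Tardy jobs: J6, J7
Count = 2


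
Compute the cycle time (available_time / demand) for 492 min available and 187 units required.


Cycle time = available time / demand
= 492 / 187
= 2.63 min/unit


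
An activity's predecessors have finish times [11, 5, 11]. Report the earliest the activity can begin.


ES = max of all predecessor completion times
Predecessors: [11, 5, 11]
ES = max(11, 5, 11)
= 11


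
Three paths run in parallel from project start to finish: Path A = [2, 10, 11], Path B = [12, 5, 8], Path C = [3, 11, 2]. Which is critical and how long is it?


Path A: 2 + 10 + 11 = 23
Path B: 12 + 5 + 8 = 25
Path C: 3 + 11 + 2 = 16
Critical path = longest = max(23, 25, 16)
= 25 (Path B)


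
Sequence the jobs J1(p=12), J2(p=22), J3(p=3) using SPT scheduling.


SPT: sort by shortest processing time
  J3: p=3
  J1: p=12
  J2: p=22
Order: J3 → J1 → J2


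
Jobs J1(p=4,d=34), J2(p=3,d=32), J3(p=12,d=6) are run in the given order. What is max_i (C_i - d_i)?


Lateness per job (L = C - d):
  J1: C=4, d=34, L=-30
  J2: C=7, d=32, L=-25
  J3: C=19, d=6, L=13
Lmax = max(-30, -25, 13)
= 13


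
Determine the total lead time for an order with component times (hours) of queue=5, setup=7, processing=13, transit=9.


Lead time = queue + setup + processing + transit
= 5 + 7 + 13 + 9
= 34 hours


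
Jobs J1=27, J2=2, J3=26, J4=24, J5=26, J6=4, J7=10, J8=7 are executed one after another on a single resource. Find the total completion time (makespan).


Sequential makespan: sum all processing times
= 27 + 2 + 26 + 24 + 26 + 4 + 10 + 7
= 126 time units


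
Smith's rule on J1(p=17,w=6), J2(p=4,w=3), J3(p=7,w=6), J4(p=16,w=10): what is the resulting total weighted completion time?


WSPT order (by p/w): J3 → J2 → J4 → J1
  J3: C=7, w·C=6×7=42
  J2: C=11, w·C=3×11=33
  J4: C=27, w·C=10×27=270
  J1: C=44, w·C=6×44=264
Σ w·C = 609
= 609


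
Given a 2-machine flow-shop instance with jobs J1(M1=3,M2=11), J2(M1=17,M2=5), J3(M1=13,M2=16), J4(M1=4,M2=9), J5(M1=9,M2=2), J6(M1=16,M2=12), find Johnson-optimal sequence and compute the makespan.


Johnson's rule:
Group 1 (M1≤M2, sort by M1): ['J1', 'J4', 'J3']
Group 2 (M1>M2, sort desc M2): ['J6', 'J2', 'J5']
Sequence: J1 → J4 → J3 → J6 → J2 → J5
Makespan calculation:
  J1: M1 done=3, M2 done=14
  J4: M1 done=7, M2 done=23
  J3: M1 done=20, M2 done=39
  J6: M1 done=36, M2 done=51
  J2: M1 done=53, M2 done=58
  J5: M1 done=62, M2 done=64
= Sequence: J1 → J4 → J3 → J6 → J2 → J5, Makespan: 64


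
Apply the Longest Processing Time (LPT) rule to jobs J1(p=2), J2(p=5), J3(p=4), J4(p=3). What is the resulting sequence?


LPT: sort by longest processing time first
  J2: p=5
  J3: p=4
  J4: p=3
  J1: p=2
Order: J2 → J3 → J4 → J1


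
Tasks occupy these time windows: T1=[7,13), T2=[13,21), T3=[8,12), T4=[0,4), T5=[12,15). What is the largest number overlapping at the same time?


Check each time point for overlaps:
  t=8: 2 tasks active (T1, T3)
Max concurrent = 2


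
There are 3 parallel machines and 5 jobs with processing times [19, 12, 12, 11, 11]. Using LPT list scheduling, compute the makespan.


Jobs (LPT sorted): [19, 12, 12, 11, 11]
Machines: 3
  J=19 → Machine 1 (load: 0+19=19)
  J=12 → Machine 2 (load: 0+12=12)
  J=12 → Machine 3 (load: 0+12=12)
  J=11 → Machine 2 (load: 12+11=23)
  J=11 → Machine 3 (load: 12+11=23)
Machine loads: [19, 23, 23]
Makespan = max = 23 time units


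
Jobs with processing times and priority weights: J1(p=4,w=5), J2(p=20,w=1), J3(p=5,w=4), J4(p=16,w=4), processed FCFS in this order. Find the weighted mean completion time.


Completion times:
  J1: C=4, w×C=5×4=20
  J2: C=24, w×C=1×24=24
  J3: C=29, w×C=4×29=116
  J4: C=45, w×C=4×45=180
Sum w×C = 340
Sum w = 14
Weighted avg = 340/14
= 24.29


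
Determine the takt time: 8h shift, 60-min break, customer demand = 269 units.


Available = 8×60 - 60 = 420 min
Takt time = 420 / 269
= 1.56 min/unit


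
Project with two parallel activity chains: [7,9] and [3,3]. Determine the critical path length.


Path A: 7 + 9 = 16
Path B: 3 + 3 = 6
Critical path = longest = max(16, 6)
= 16 (Path A)


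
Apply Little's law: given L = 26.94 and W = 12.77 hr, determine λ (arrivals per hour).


Little's law: L = λW → λ = L / W
= 26.94 / 12.77
= 2.11 per hour


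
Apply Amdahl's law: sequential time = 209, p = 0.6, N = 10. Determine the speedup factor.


Amdahl's law: T_p = T × ((1-p) + p/N)
= 209 × ((1-0.6) + 0.6/10)
= 209 × (0.40 + 0.0600)
= 209 × 0.4600
= 96.14
Speedup = 209/96.14
= 2.17×


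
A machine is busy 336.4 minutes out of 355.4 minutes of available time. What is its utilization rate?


Utilization = busy / total × 100
= 336.4 / 355.4 × 100
= 94.7%


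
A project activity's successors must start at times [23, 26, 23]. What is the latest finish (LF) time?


LF = min of all successor start times
Successors start at: [23, 26, 23]
LF = min(23, 26, 23)
= 23


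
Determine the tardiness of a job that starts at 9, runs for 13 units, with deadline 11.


Completion = start + processing = 9 + 13 = 22
Tardiness = max(0, C - d) = max(0, 22 - 11)
= max(0, 11)
= 11


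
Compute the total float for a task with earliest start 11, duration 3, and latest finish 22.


EF = ES + duration = 11 + 3 = 14
LS = LF - duration = 22 - 3 = 19
Total Float = LF - EF = 22 - 14
(or LS - ES = 19 - 11)
= 8


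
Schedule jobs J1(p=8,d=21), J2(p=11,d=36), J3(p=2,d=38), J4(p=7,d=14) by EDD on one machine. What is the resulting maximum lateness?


EDD order: J4 → J1 → J2 → J3
Completion and lateness:
  J4: C=7, d=14, L=7-14=-7
  J1: C=15, d=21, L=15-21=-6
  J2: C=26, d=36, L=26-36=-10
  J3: C=28, d=38, L=28-38=-10
Lmax = max(-7, -6, -10, -10)
= -6


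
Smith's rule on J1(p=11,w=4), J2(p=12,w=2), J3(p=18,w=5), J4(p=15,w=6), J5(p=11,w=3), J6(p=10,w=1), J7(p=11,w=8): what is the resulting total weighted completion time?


WSPT order (by p/w): J7 → J4 → J1 → J3 → J5 → J2 → J6
  J7: C=11, w·C=8×11=88
  J4: C=26, w·C=6×26=156
  J1: C=37, w·C=4×37=148
  J3: C=55, w·C=5×55=275
  J5: C=66, w·C=3×66=198
  J2: C=78, w·C=2×78=156
  J6: C=88, w·C=1×88=88
Σ w·C = 1109
= 1109


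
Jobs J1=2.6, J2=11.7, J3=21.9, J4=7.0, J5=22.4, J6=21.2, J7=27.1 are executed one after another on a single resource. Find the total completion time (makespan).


Sequential makespan: sum all processing times
= 2.6 + 11.7 + 21.9 + 7.0 + 22.4 + 21.2 + 27.1
= 113.9 time units


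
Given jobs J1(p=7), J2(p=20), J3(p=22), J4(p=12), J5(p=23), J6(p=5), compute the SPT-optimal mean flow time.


SPT order: J6 → J1 → J4 → J2 → J3 → J5
Completion times:
  J6: C=5
  J1: C=12
  J4: C=24
  J2: C=44
  J3: C=66
  J5: C=89
Sum = 240, n = 6
Mean flow = 240/6
= 40.00


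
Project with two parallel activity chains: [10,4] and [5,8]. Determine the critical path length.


Path A: 10 + 4 = 14
Path B: 5 + 8 = 13
Critical path = longest = max(14, 13)
= 14 (Path A)


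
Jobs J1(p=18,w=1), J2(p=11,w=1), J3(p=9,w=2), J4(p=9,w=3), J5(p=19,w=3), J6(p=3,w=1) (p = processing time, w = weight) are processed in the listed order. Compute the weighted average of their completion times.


Completion times:
  J1: C=18, w×C=1×18=18
  J2: C=29, w×C=1×29=29
  J3: C=38, w×C=2×38=76
  J4: C=47, w×C=3×47=141
  J5: C=66, w×C=3×66=198
  J6: C=69, w×C=1×69=69
Sum w×C = 531
Sum w = 11
Weighted avg = 531/11
= 48.27


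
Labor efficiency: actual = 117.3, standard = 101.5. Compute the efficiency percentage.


Efficiency = (actual / standard) × 100
= (117.3 / 101.5) × 100
= 115.6%


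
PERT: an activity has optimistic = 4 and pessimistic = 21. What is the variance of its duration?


σ² = ((p - o) / 6)² = (p - o)² / 36
= (21 - 4)² / 36
= 17² / 36
= 289 / 36
= 8.0278


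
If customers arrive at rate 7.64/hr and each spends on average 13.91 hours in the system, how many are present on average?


Little's law: L = λ × W
= 7.64 × 13.91
= 106.27


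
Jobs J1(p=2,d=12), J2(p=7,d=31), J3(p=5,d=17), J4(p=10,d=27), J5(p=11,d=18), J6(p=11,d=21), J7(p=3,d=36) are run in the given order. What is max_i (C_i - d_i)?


Lateness per job (L = C - d):
  J1: C=2, d=12, L=-10
  J2: C=9, d=31, L=-22
  J3: C=14, d=17, L=-3
  J4: C=24, d=27, L=-3
  J5: C=35, d=18, L=17
  J6: C=46, d=21, L=25
  J7: C=49, d=36, L=13
Lmax = max(-10, -22, -3, -3, 17, 25, 13)
= 25


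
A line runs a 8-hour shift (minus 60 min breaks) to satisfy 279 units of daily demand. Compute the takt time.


Available = 8×60 - 60 = 420 min
Takt time = 420 / 279
= 1.51 min/unit


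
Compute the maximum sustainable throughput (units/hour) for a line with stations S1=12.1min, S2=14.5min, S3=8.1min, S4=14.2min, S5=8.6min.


Bottleneck = longest station time
Station times: [12.1, 14.5, 8.1, 14.2, 8.6]
Max = 14.5 min
Rate = 60 / 14.5
= 4.14 units/hour (bottleneck: 14.5min)


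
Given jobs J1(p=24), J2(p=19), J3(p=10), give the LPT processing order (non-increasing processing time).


LPT: sort by longest processing time first
  J1: p=24
  J2: p=19
  J3: p=10
Order: J1 → J2 → J3


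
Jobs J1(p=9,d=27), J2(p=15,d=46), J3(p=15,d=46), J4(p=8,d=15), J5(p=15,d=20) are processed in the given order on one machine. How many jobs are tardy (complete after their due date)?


Completion vs due date:
  J1: C=9, d=27 → on time
  J2: C=24, d=46 → on time
  J3: C=39, d=46 → on time
  J4: C=47, d=15 → TARDY
  J5: C=62, d=20 → TARDY
Tardy jobs: J4, J5
Count = 2


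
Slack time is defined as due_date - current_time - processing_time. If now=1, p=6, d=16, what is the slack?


Slack = due - current_time - processing
= 16 - 1 - 6
= 9


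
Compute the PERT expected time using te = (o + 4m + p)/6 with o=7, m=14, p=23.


te = (o + 4m + p) / 6
= (7 + 4×14 + 23) / 6
= (7 + 56 + 23) / 6
= 86 / 6
= 14.33


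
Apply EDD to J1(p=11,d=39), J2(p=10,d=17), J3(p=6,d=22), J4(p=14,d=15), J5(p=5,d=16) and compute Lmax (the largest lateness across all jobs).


EDD order: J4 → J5 → J2 → J3 → J1
Completion and lateness:
  J4: C=14, d=15, L=14-15=-1
  J5: C=19, d=16, L=19-16=3
  J2: C=29, d=17, L=29-17=12
  J3: C=35, d=22, L=35-22=13
  J1: C=46, d=39, L=46-39=7
Lmax = max(-1, 3, 12, 13, 7)
= 13


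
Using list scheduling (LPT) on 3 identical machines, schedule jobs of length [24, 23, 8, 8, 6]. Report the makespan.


Jobs (LPT sorted): [24, 23, 8, 8, 6]
Machines: 3
  J=24 → Machine 1 (load: 0+24=24)
  J=23 → Machine 2 (load: 0+23=23)
  J=8 → Machine 3 (load: 0+8=8)
  J=8 → Machine 3 (load: 8+8=16)
  J=6 → Machine 3 (load: 16+6=22)
Machine loads: [24, 23, 22]
Makespan = max = 24 time units


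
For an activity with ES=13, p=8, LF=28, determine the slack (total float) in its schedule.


EF = ES + duration = 13 + 8 = 21
LS = LF - duration = 28 - 8 = 20
Total Float = LF - EF = 28 - 21
(or LS - ES = 20 - 13)
= 7


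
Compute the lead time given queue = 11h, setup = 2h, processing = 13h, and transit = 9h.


Lead time = queue + setup + processing + transit
= 11 + 2 + 13 + 9
= 35 hours


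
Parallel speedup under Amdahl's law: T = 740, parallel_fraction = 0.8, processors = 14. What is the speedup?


Amdahl's law: T_p = T × ((1-p) + p/N)
= 740 × ((1-0.8) + 0.8/14)
= 740 × (0.20 + 0.0571)
= 740 × 0.2571
= 190.29
Speedup = 740/190.29
= 3.89×


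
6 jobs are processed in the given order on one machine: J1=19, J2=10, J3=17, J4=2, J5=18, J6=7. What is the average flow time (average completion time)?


Completion times:
  J1: completes at 19
  J2: completes at 29
  J3: completes at 46
  J4: completes at 48
  J5: completes at 66
  J6: completes at 73
Sum = 281
Average = 281/6
= 46.83


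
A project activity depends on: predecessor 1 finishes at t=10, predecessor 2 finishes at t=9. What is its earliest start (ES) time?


ES = max of all predecessor completion times
Predecessors: [10, 9]
ES = max(10, 9)
= 10


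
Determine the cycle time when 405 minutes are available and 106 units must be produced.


Cycle time = available time / demand
= 405 / 106
= 3.82 min/unit


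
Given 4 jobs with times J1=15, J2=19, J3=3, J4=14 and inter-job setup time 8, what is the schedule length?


Makespan = Σ processing + (n-1) × setup
= (15 + 19 + 3 + 14) + (4-1)×8
= 51 + 24
= 75 time units


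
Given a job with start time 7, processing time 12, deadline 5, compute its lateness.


Completion = 7 + 12 = 19
Lateness = C - d = 19 - 5
= 14


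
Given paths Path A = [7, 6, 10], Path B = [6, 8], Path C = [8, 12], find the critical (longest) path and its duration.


Path A: 7 + 6 + 10 = 23
Path B: 6 + 8 = 14
Path C: 8 + 12 = 20
Critical path = longest = max(23, 14, 20)
= 23 (Path A)


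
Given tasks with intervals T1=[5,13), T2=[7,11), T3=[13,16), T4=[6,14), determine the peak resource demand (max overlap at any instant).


Check each time point for overlaps:
  t=7: 3 tasks active (T1, T2, T4)
Max concurrent = 3


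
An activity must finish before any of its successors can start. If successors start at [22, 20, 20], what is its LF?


LF = min of all successor start times
Successors start at: [22, 20, 20]
LF = min(22, 20, 20)
= 20


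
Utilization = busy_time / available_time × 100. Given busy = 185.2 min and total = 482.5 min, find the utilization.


Utilization = busy / total × 100
= 185.2 / 482.5 × 100
= 38.4%


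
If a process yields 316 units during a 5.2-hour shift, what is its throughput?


Throughput = units / time
= 316 / 5.2
= 60.8 units/hour


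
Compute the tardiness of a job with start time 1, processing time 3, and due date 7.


Completion = start + processing = 1 + 3 = 4
Tardiness = max(0, C - d) = max(0, 4 - 7)
= max(0, -3)
= 0


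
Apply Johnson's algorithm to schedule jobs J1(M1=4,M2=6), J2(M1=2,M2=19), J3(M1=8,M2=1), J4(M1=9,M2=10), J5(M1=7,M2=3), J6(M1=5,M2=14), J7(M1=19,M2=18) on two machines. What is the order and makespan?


Johnson's rule:
Group 1 (M1≤M2, sort by M1): ['J2', 'J1', 'J6', 'J4']
Group 2 (M1>M2, sort desc M2): ['J7', 'J5', 'J3']
Sequence: J2 → J1 → J6 → J4 → J7 → J5 → J3
Makespan calculation:
  J2: M1 done=2, M2 done=21
  J1: M1 done=6, M2 done=27
  J6: M1 done=11, M2 done=41
  J4: M1 done=20, M2 done=51
  J7: M1 done=39, M2 done=69
  J5: M1 done=46, M2 done=72
  J3: M1 done=54, M2 done=73
= Sequence: J2 → J1 → J6 → J4 → J7 → J5 → J3, Makespan: 73


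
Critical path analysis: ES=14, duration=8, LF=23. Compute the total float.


EF = ES + duration = 14 + 8 = 22
LS = LF - duration = 23 - 8 = 15
Total Float = LF - EF = 23 - 22
(or LS - ES = 15 - 14)
= 1


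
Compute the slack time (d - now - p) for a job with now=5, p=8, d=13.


Slack = due - current_time - processing
= 13 - 5 - 8
= 0


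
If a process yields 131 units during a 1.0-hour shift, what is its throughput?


Throughput = units / time
= 131 / 1.0
= 131.0 units/hour


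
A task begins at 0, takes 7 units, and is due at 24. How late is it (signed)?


Completion = 0 + 7 = 7
Lateness = C - d = 7 - 24
= -17


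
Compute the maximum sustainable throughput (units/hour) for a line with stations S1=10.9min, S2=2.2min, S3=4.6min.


Bottleneck = longest station time
Station times: [10.9, 2.2, 4.6]
Max = 10.9 min
Rate = 60 / 10.9
= 5.50 units/hour (bottleneck: 10.9min)


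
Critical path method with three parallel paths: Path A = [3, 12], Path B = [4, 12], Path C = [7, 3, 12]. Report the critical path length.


Path A: 3 + 12 = 15
Path B: 4 + 12 = 16
Path C: 7 + 3 + 12 = 22
Critical path = longest = max(15, 16, 22)
= 22 (Path C)


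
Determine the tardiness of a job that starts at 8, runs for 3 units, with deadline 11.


Completion = start + processing = 8 + 3 = 11
Tardiness = max(0, C - d) = max(0, 11 - 11)
= max(0, 0)
= 0


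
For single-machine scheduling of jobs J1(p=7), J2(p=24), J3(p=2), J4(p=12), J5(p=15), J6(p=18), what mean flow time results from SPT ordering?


SPT order: J3 → J1 → J4 → J5 → J6 → J2
Completion times:
  J3: C=2
  J1: C=9
  J4: C=21
  J5: C=36
  J6: C=54
  J2: C=78
Sum = 200, n = 6
Mean flow = 200/6
= 33.33


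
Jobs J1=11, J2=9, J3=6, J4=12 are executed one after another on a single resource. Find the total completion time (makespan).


Sequential makespan: sum all processing times
= 11 + 9 + 6 + 12
= 38 time units


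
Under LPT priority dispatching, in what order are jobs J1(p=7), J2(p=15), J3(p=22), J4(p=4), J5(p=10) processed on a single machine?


LPT: sort by longest processing time first
  J3: p=22
  J2: p=15
  J5: p=10
  J1: p=7
  J4: p=4
Order: J3 → J2 → J5 → J1 → J4


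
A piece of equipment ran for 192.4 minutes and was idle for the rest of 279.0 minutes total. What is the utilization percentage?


Utilization = busy / total × 100
= 192.4 / 279.0 × 100
= 69.0%


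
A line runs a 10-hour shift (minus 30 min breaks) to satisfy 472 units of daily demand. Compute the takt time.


Available = 10×60 - 30 = 570 min
Takt time = 570 / 472
= 1.21 min/unit


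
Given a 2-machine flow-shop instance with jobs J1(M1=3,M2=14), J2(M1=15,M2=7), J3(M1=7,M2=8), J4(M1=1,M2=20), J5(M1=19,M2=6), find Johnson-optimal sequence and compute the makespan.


Johnson's rule:
Group 1 (M1≤M2, sort by M1): ['J4', 'J1', 'J3']
Group 2 (M1>M2, sort desc M2): ['J2', 'J5']
Sequence: J4 → J1 → J3 → J2 → J5
Makespan calculation:
  J4: M1 done=1, M2 done=21
  J1: M1 done=4, M2 done=35
  J3: M1 done=11, M2 done=43
  J2: M1 done=26, M2 done=50
  J5: M1 done=45, M2 done=56
= Sequence: J4 → J1 → J3 → J2 → J5, Makespan: 56


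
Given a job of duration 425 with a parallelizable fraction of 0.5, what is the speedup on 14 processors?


Amdahl's law: T_p = T × ((1-p) + p/N)
= 425 × ((1-0.5) + 0.5/14)
= 425 × (0.50 + 0.0357)
= 425 × 0.5357
= 227.68
Speedup = 425/227.68
= 1.87×


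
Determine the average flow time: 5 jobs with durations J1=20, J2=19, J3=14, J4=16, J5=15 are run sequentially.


Completion times:
  J1: completes at 20
  J2: completes at 39
  J3: completes at 53
  J4: completes at 69
  J5: completes at 84
Sum = 265
Average = 265/5
= 53.00


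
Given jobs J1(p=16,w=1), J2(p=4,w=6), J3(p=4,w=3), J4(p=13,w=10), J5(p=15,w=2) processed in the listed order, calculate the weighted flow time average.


Completion times:
  J1: C=16, w×C=1×16=16
  J2: C=20, w×C=6×20=120
  J3: C=24, w×C=3×24=72
  J4: C=37, w×C=10×37=370
  J5: C=52, w×C=2×52=104
Sum w×C = 682
Sum w = 22
Weighted avg = 682/22
= 31.00


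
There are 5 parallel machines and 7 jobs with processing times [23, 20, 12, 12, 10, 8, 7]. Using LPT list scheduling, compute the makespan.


Jobs (LPT sorted): [23, 20, 12, 12, 10, 8, 7]
Machines: 5
  J=23 → Machine 1 (load: 0+23=23)
  J=20 → Machine 2 (load: 0+20=20)
  J=12 → Machine 3 (load: 0+12=12)
  J=12 → Machine 4 (load: 0+12=12)
  J=10 → Machine 5 (load: 0+10=10)
  J=8 → Machine 5 (load: 10+8=18)
  J=7 → Machine 3 (load: 12+7=19)
Machine loads: [23, 20, 19, 12, 18]
Makespan = max = 23 time units


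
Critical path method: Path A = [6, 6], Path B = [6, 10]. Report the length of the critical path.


Path A: 6 + 6 = 12
Path B: 6 + 10 = 16
Critical path = longest = max(12, 16)
= 16 (Path B)


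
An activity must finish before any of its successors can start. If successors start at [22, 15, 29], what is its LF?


LF = min of all successor start times
Successors start at: [22, 15, 29]
LF = min(22, 15, 29)
= 15


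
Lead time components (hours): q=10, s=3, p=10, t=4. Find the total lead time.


Lead time = queue + setup + processing + transit
= 10 + 3 + 10 + 4
= 27 hours


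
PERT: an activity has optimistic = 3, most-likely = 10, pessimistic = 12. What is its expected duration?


te = (o + 4m + p) / 6
= (3 + 4×10 + 12) / 6
= (3 + 40 + 12) / 6
= 55 / 6
= 9.17


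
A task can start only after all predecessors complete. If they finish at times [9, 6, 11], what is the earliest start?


ES = max of all predecessor completion times
Predecessors: [9, 6, 11]
ES = max(9, 6, 11)
= 11


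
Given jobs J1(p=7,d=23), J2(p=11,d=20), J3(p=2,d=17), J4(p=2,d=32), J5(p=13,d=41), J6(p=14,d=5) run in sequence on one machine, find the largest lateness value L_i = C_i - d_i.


Lateness per job (L = C - d):
  J1: C=7, d=23, L=-16
  J2: C=18, d=20, L=-2
  J3: C=20, d=17, L=3
  J4: C=22, d=32, L=-10
  J5: C=35, d=41, L=-6
  J6: C=49, d=5, L=44
Lmax = max(-16, -2, 3, -10, -6, 44)
= 44


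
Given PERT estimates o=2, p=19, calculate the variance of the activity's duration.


σ² = ((p - o) / 6)² = (p - o)² / 36
= (19 - 2)² / 36
= 17² / 36
= 289 / 36
= 8.0278


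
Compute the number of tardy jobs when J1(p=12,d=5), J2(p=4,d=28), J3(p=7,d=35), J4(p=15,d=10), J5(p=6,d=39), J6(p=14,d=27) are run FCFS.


Completion vs due date:
  J1: C=12, d=5 → TARDY
  J2: C=16, d=28 → on time
  J3: C=23, d=35 → on time
  J4: C=38, d=10 → TARDY
  J5: C=44, d=39 → TARDY
  J6: C=58, d=27 → TARDY
Tardy jobs: J1, J4, J5, J6
Count = 4


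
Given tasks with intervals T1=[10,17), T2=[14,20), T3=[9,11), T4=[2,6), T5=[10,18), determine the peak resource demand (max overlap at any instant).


Check each time point for overlaps:
  t=10: 3 tasks active (T1, T3, T5)
Max concurrent = 3
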